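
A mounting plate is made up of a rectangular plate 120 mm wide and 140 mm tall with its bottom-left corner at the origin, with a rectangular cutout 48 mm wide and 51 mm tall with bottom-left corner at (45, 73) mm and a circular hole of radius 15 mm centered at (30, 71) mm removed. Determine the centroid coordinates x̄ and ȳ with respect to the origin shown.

x̄ = 59.94 mm, ȳ = 64.84 mm

plate: A = 120 × 140 = 16800.00, centroid at (60.00, 70.00).
hole 1: A = −(48 × 51) = -2448.00, centroid at (69.00, 98.50).
hole 2: A = −π·15² = -706.86, centroid at (30.00, 71.00).
ΣA = 13645.14 mm²
ΣAx̄ = (16800.00)(60.00) + (-2448.00)(69.00) + (-706.86)(30.00) = 817882.25 mm³
ΣAȳ = (16800.00)(70.00) + (-2448.00)(98.50) + (-706.86)(71.00) = 884685.06 mm³
x̄ = 817882.25 / 13645.14 = 59.94 mm
ȳ = 884685.06 / 13645.14 = 64.84 mm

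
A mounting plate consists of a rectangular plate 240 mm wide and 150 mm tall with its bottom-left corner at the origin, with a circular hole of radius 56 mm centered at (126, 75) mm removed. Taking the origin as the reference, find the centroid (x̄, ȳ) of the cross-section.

plate: A = 240 × 150 = 36000.00, centroid at (120.00, 75.00).
hole: A = −π·56² = -9852.03, centroid at (126.00, 75.00).
ΣA = 26147.97 mm², ΣAx̄ = 3078643.65 mm³, ΣAȳ = 1961097.41 mm³.
x̄ = 3078643.65/26147.97 = 117.74 mm; ȳ = 1961097.41/26147.97 = 75.00 mm.

x̄ = 117.74 mm, ȳ = 75.00 mm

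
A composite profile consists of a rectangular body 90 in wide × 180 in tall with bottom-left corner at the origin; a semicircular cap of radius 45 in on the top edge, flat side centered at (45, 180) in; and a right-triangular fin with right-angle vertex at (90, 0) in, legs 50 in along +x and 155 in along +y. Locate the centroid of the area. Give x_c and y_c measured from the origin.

x_c = 55.28 in, y_c = 98.53 in

rectangular body: A = 90 × 180 = 16200.00, centroid at (45.00, 90.00).
semicircular top: A = ½π·45² = 3180.86, centroid at (45.00, 199.10).
triangular fin: A = ½·50·155 = 3875.00, centroid at (106.67, 51.67).
ΣA = 23255.86 in²
ΣAx_c = (16200.00)(45.00) + (3180.86)(45.00) + (3875.00)(106.67) = 1285472.15 in³
ΣAy_c = (16200.00)(90.00) + (3180.86)(199.10) + (3875.00)(51.67) = 2291513.59 in³
x_c = 1285472.15 / 23255.86 = 55.28 in
y_c = 2291513.59 / 23255.86 = 98.53 in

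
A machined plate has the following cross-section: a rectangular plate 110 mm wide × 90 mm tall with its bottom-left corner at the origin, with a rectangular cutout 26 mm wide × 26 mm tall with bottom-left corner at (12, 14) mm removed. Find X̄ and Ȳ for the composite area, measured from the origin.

X̄ = 57.20 mm, Ȳ = 46.32 mm

plate: A = 110 × 90 = 9900.00, centroid at (55.00, 45.00).
hole: A = −(26 × 26) = -676.00, centroid at (25.00, 27.00).
ΣA = 9224.00 mm²
ΣAX̄ = (9900.00)(55.00) + (-676.00)(25.00) = 527600.00 mm³
ΣAȲ = (9900.00)(45.00) + (-676.00)(27.00) = 427248.00 mm³
X̄ = 527600.00 / 9224.00 = 57.20 mm
Ȳ = 427248.00 / 9224.00 = 46.32 mm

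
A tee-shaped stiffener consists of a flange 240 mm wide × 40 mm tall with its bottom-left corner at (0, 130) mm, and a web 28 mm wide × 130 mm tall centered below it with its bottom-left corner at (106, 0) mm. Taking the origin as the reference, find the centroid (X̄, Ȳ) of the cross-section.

X̄ = 120.00 mm, Ȳ = 126.63 mm

web: A = 28 × 130 = 3640.00, centroid at (120.00, 65.00).
flange: A = 240 × 40 = 9600.00, centroid at (120.00, 150.00).
ΣA = 13240.00 mm²
ΣAX̄ = (3640.00)(120.00) + (9600.00)(120.00) = 1588800.00 mm³
ΣAȲ = (3640.00)(65.00) + (9600.00)(150.00) = 1676600.00 mm³
X̄ = 1588800.00 / 13240.00 = 120.00 mm
Ȳ = 1676600.00 / 13240.00 = 126.63 mm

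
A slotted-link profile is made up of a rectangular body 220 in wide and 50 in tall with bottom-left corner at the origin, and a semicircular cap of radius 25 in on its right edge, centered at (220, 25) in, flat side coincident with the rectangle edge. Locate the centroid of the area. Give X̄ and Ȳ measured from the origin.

Part | A | x̄ᵢ | ȳᵢ | A·x̄ᵢ | A·ȳᵢ
rectangular body | 11000.00 | 110.00 | 25.00 | 1210000.00 | 275000.00
semicircular end | 981.75 | 230.61 | 25.00 | 226401.16 | 24543.69
Σ | 11981.75 |  |  | 1436401.16 | 299543.69
X̄ = 1436401.16 / 11981.75 = 119.88 in
Ȳ = 299543.69 / 11981.75 = 25.00 in

X̄ = 119.88 in, Ȳ = 25.00 in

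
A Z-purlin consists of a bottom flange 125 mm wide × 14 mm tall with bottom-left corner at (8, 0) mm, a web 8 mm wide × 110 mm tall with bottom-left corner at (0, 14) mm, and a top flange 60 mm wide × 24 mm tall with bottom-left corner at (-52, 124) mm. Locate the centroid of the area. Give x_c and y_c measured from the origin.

x_c = 23.39 mm, y_c = 66.05 mm

Part | A | x̄ᵢ | ȳᵢ | A·x̄ᵢ | A·ȳᵢ
bottom flange | 1750.00 | 70.50 | 7.00 | 123375.00 | 12250.00
web | 880.00 | 4.00 | 69.00 | 3520.00 | 60720.00
top flange | 1440.00 | -22.00 | 136.00 | -31680.00 | 195840.00
Σ | 4070.00 |  |  | 95215.00 | 268810.00
x_c = 95215.00 / 4070.00 = 23.39 mm
y_c = 268810.00 / 4070.00 = 66.05 mm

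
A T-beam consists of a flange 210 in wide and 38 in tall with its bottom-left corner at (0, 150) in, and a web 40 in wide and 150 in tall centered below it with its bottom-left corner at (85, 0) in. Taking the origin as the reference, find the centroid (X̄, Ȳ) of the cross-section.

X̄ = 105.00 in, Ȳ = 128.66 in

Part | A | x̄ᵢ | ȳᵢ | A·x̄ᵢ | A·ȳᵢ
web | 6000.00 | 105.00 | 75.00 | 630000.00 | 450000.00
flange | 7980.00 | 105.00 | 169.00 | 837900.00 | 1348620.00
Σ | 13980.00 |  |  | 1467900.00 | 1798620.00
X̄ = 1467900.00 / 13980.00 = 105.00 in
Ȳ = 1798620.00 / 13980.00 = 128.66 in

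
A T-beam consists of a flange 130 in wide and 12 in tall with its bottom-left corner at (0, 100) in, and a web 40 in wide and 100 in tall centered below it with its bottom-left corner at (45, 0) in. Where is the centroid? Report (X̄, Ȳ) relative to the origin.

X̄ = 65.00 in, Ȳ = 65.71 in

web: A = 40 × 100 = 4000.00, centroid at (65.00, 50.00).
flange: A = 130 × 12 = 1560.00, centroid at (65.00, 106.00).
ΣA = 5560.00 in²
ΣAX̄ = (4000.00)(65.00) + (1560.00)(65.00) = 361400.00 in³
ΣAȲ = (4000.00)(50.00) + (1560.00)(106.00) = 365360.00 in³
X̄ = 361400.00 / 5560.00 = 65.00 in
Ȳ = 365360.00 / 5560.00 = 65.71 in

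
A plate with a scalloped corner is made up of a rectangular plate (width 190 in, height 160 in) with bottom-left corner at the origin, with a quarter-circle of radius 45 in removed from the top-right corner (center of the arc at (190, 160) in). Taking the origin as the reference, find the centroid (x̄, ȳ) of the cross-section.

x̄ = 90.81 in, ȳ = 76.64 in

plate: A = 190 × 160 = 30400.00, centroid at (95.00, 80.00).
removed quarter-circle: A = −¼π·45² = -1590.43, centroid at (170.90, 140.90).
ΣA = 28809.57 in²
ΣAx̄ = (30400.00)(95.00) + (-1590.43)(170.90) = 2616193.06 in³
ΣAȳ = (30400.00)(80.00) + (-1590.43)(140.90) = 2207906.00 in³
x̄ = 2616193.06 / 28809.57 = 90.81 in
ȳ = 2207906.00 / 28809.57 = 76.64 in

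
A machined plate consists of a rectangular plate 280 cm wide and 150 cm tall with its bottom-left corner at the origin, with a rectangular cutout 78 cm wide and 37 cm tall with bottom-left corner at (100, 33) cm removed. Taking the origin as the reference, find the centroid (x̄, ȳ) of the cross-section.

x̄ = 140.07 cm, ȳ = 76.73 cm

Part | A | x̄ᵢ | ȳᵢ | A·x̄ᵢ | A·ȳᵢ
plate | 42000.00 | 140.00 | 75.00 | 5880000.00 | 3150000.00
hole | -2886.00 | 139.00 | 51.50 | -401154.00 | -148629.00
Σ | 39114.00 |  |  | 5478846.00 | 3001371.00
x̄ = 5478846.00 / 39114.00 = 140.07 cm
ȳ = 3001371.00 / 39114.00 = 76.73 cm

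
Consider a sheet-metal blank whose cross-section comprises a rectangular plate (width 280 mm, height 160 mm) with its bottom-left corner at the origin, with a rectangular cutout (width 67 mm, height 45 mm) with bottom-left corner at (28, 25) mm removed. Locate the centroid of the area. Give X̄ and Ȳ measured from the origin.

X̄ = 145.66 mm, Ȳ = 82.35 mm

Part | A | x̄ᵢ | ȳᵢ | A·x̄ᵢ | A·ȳᵢ
plate | 44800.00 | 140.00 | 80.00 | 6272000.00 | 3584000.00
hole | -3015.00 | 61.50 | 47.50 | -185422.50 | -143212.50
Σ | 41785.00 |  |  | 6086577.50 | 3440787.50
X̄ = 6086577.50 / 41785.00 = 145.66 mm
Ȳ = 3440787.50 / 41785.00 = 82.35 mm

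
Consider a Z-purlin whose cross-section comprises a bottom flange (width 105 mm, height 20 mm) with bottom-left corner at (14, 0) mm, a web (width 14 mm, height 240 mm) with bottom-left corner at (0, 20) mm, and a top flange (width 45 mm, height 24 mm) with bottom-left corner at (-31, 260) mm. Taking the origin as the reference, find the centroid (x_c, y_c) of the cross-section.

x_c = 23.55 mm, y_c = 120.06 mm

bottom flange: A = 105 × 20 = 2100.00, centroid at (66.50, 10.00).
web: A = 14 × 240 = 3360.00, centroid at (7.00, 140.00).
top flange: A = 45 × 24 = 1080.00, centroid at (-8.50, 272.00).
ΣA = 6540.00 mm²
ΣAx_c = (2100.00)(66.50) + (3360.00)(7.00) + (1080.00)(-8.50) = 153990.00 mm³
ΣAy_c = (2100.00)(10.00) + (3360.00)(140.00) + (1080.00)(272.00) = 785160.00 mm³
x_c = 153990.00 / 6540.00 = 23.55 mm
y_c = 785160.00 / 6540.00 = 120.06 mm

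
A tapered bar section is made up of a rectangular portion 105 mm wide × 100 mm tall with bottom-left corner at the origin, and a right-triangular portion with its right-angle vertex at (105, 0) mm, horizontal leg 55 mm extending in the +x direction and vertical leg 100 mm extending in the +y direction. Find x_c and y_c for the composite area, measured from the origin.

rectangular portion: A = 105 × 100 = 10500.00, centroid at (52.50, 50.00).
triangular portion: A = ½·55·100 = 2750.00, centroid at (123.33, 33.33).
ΣA = 13250.00 mm²
ΣAx_c = (10500.00)(52.50) + (2750.00)(123.33) = 890416.67 mm³
ΣAy_c = (10500.00)(50.00) + (2750.00)(33.33) = 616666.67 mm³
x_c = 890416.67 / 13250.00 = 67.20 mm
y_c = 616666.67 / 13250.00 = 46.54 mm

x_c = 67.20 mm, y_c = 46.54 mm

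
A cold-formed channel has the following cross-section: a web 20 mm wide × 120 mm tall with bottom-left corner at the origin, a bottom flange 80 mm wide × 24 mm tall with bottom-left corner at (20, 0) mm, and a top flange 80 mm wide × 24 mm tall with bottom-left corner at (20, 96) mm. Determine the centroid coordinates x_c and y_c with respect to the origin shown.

Part | A | x̄ᵢ | ȳᵢ | A·x̄ᵢ | A·ȳᵢ
web | 2400.00 | 10.00 | 60.00 | 24000.00 | 144000.00
bottom flange | 1920.00 | 60.00 | 12.00 | 115200.00 | 23040.00
top flange | 1920.00 | 60.00 | 108.00 | 115200.00 | 207360.00
Σ | 6240.00 |  |  | 254400.00 | 374400.00
x_c = 254400.00 / 6240.00 = 40.77 mm
y_c = 374400.00 / 6240.00 = 60.00 mm

x_c = 40.77 mm, y_c = 60.00 mm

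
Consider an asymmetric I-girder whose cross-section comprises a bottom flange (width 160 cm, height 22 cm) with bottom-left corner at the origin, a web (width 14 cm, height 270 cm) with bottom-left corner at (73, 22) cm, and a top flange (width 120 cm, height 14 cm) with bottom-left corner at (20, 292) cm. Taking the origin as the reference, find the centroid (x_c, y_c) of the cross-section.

x_c = 80.00 cm, y_c = 126.34 cm

bottom flange: A = 160 × 22 = 3520.00, centroid at (80.00, 11.00).
web: A = 14 × 270 = 3780.00, centroid at (80.00, 157.00).
top flange: A = 120 × 14 = 1680.00, centroid at (80.00, 299.00).
ΣA = 8980.00 cm²
ΣAx_c = (3520.00)(80.00) + (3780.00)(80.00) + (1680.00)(80.00) = 718400.00 cm³
ΣAy_c = (3520.00)(11.00) + (3780.00)(157.00) + (1680.00)(299.00) = 1134500.00 cm³
x_c = 718400.00 / 8980.00 = 80.00 cm
y_c = 1134500.00 / 8980.00 = 126.34 cm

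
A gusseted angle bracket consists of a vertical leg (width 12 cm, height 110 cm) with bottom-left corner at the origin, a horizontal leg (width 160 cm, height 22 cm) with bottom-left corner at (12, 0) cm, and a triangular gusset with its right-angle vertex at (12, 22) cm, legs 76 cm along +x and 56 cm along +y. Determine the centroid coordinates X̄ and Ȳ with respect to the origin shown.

X̄ = 59.01 cm, Ȳ = 28.40 cm

vertical leg: A = 12 × 110 = 1320.00, centroid at (6.00, 55.00).
horizontal leg: A = 160 × 22 = 3520.00, centroid at (92.00, 11.00).
gusset: A = ½·76·56 = 2128.00, centroid at (37.33, 40.67).
ΣA = 6968.00 cm², ΣAX̄ = 411205.33 cm³, ΣAȲ = 197858.67 cm³.
X̄ = 411205.33/6968.00 = 59.01 cm; Ȳ = 197858.67/6968.00 = 28.40 cm.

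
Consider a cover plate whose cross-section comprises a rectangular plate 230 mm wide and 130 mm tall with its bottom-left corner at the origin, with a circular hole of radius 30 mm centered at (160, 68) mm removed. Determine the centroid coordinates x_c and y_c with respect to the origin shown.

plate: A = 230 × 130 = 29900.00, centroid at (115.00, 65.00).
hole: A = −π·30² = -2827.43, centroid at (160.00, 68.00).
ΣA = 27072.57 mm²
ΣAx_c = (29900.00)(115.00) + (-2827.43)(160.00) = 2986110.66 mm³
ΣAy_c = (29900.00)(65.00) + (-2827.43)(68.00) = 1751234.53 mm³
x_c = 2986110.66 / 27072.57 = 110.30 mm
y_c = 1751234.53 / 27072.57 = 64.69 mm

x_c = 110.30 mm, y_c = 64.69 mm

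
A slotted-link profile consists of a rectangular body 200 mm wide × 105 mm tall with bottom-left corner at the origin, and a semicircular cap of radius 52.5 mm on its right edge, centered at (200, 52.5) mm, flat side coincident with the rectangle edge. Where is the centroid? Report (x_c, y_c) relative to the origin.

Part | A | x̄ᵢ | ȳᵢ | A·x̄ᵢ | A·ȳᵢ
rectangular body | 21000.00 | 100.00 | 52.50 | 2100000.00 | 1102500.00
semicircular end | 4329.51 | 222.28 | 52.50 | 962370.23 | 227299.14
Σ | 25329.51 |  |  | 3062370.23 | 1329799.14
x_c = 3062370.23 / 25329.51 = 120.90 mm
y_c = 1329799.14 / 25329.51 = 52.50 mm

x_c = 120.90 mm, y_c = 52.50 mm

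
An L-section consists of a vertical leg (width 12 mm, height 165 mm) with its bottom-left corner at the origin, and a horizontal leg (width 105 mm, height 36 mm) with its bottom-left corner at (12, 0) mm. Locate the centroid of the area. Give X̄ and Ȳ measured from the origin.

X̄ = 44.39 mm, Ȳ = 40.17 mm

Part | A | x̄ᵢ | ȳᵢ | A·x̄ᵢ | A·ȳᵢ
vertical leg | 1980.00 | 6.00 | 82.50 | 11880.00 | 163350.00
horizontal leg | 3780.00 | 64.50 | 18.00 | 243810.00 | 68040.00
Σ | 5760.00 |  |  | 255690.00 | 231390.00
X̄ = 255690.00 / 5760.00 = 44.39 mm
Ȳ = 231390.00 / 5760.00 = 40.17 mm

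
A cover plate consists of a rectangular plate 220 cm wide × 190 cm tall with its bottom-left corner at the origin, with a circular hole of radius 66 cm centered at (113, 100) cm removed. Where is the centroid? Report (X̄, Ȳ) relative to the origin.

plate: A = 220 × 190 = 41800.00, centroid at (110.00, 95.00).
hole: A = −π·66² = -13684.78, centroid at (113.00, 100.00).
ΣA = 28115.22 cm²
ΣAX̄ = (41800.00)(110.00) + (-13684.78)(113.00) = 3051620.13 cm³
ΣAȲ = (41800.00)(95.00) + (-13684.78)(100.00) = 2602522.24 cm³
X̄ = 3051620.13 / 28115.22 = 108.54 cm
Ȳ = 2602522.24 / 28115.22 = 92.57 cm

X̄ = 108.54 cm, Ȳ = 92.57 cm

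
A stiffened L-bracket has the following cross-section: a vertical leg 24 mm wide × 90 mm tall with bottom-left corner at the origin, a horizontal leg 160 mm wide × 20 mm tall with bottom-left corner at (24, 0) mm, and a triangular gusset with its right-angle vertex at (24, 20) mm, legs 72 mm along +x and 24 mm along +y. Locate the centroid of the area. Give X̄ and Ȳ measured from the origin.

X̄ = 64.30 mm, Ȳ = 24.65 mm

Part | A | x̄ᵢ | ȳᵢ | A·x̄ᵢ | A·ȳᵢ
vertical leg | 2160.00 | 12.00 | 45.00 | 25920.00 | 97200.00
horizontal leg | 3200.00 | 104.00 | 10.00 | 332800.00 | 32000.00
gusset | 864.00 | 48.00 | 28.00 | 41472.00 | 24192.00
Σ | 6224.00 |  |  | 400192.00 | 153392.00
X̄ = 400192.00 / 6224.00 = 64.30 mm
Ȳ = 153392.00 / 6224.00 = 24.65 mm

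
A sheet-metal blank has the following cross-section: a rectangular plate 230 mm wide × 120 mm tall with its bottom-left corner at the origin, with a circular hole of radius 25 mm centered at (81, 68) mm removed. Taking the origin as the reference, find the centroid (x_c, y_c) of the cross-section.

plate: A = 230 × 120 = 27600.00, centroid at (115.00, 60.00).
hole: A = −π·25² = -1963.50, centroid at (81.00, 68.00).
ΣA = 25636.50 mm², ΣAx_c = 3014956.87 mm³, ΣAy_c = 1522482.31 mm³.
x_c = 3014956.87/25636.50 = 117.60 mm; y_c = 1522482.31/25636.50 = 59.39 mm.

x_c = 117.60 mm, y_c = 59.39 mm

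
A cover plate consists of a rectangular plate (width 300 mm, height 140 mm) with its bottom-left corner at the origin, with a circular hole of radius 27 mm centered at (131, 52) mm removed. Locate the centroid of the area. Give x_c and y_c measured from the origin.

x_c = 151.10 mm, y_c = 71.04 mm

plate: A = 300 × 140 = 42000.00, centroid at (150.00, 70.00).
hole: A = −π·27² = -2290.22, centroid at (131.00, 52.00).
ΣA = 39709.78 mm², ΣAx_c = 5999981.04 mm³, ΣAy_c = 2820908.51 mm³.
x_c = 5999981.04/39709.78 = 151.10 mm; y_c = 2820908.51/39709.78 = 71.04 mm.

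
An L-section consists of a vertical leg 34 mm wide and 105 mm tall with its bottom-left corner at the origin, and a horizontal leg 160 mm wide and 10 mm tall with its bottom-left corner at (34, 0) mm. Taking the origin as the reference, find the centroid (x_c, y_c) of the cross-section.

vertical leg: A = 34 × 105 = 3570.00, centroid at (17.00, 52.50).
horizontal leg: A = 160 × 10 = 1600.00, centroid at (114.00, 5.00).
ΣA = 5170.00 mm²
ΣAx_c = (3570.00)(17.00) + (1600.00)(114.00) = 243090.00 mm³
ΣAy_c = (3570.00)(52.50) + (1600.00)(5.00) = 195425.00 mm³
x_c = 243090.00 / 5170.00 = 47.02 mm
y_c = 195425.00 / 5170.00 = 37.80 mm

x_c = 47.02 mm, y_c = 37.80 mm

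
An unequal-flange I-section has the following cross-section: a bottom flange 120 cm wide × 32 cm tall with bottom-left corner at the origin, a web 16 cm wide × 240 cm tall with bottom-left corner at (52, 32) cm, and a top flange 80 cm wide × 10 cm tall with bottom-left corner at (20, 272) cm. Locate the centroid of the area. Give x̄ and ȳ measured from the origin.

Part | A | x̄ᵢ | ȳᵢ | A·x̄ᵢ | A·ȳᵢ
bottom flange | 3840.00 | 60.00 | 16.00 | 230400.00 | 61440.00
web | 3840.00 | 60.00 | 152.00 | 230400.00 | 583680.00
top flange | 800.00 | 60.00 | 277.00 | 48000.00 | 221600.00
Σ | 8480.00 |  |  | 508800.00 | 866720.00
x̄ = 508800.00 / 8480.00 = 60.00 cm
ȳ = 866720.00 / 8480.00 = 102.21 cm

x̄ = 60.00 cm, ȳ = 102.21 cm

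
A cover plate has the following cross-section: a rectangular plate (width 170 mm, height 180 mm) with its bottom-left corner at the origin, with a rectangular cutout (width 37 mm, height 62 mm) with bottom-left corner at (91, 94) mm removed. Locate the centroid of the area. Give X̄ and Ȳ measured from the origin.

X̄ = 83.01 mm, Ȳ = 87.16 mm

Part | A | x̄ᵢ | ȳᵢ | A·x̄ᵢ | A·ȳᵢ
plate | 30600.00 | 85.00 | 90.00 | 2601000.00 | 2754000.00
hole | -2294.00 | 109.50 | 125.00 | -251193.00 | -286750.00
Σ | 28306.00 |  |  | 2349807.00 | 2467250.00
X̄ = 2349807.00 / 28306.00 = 83.01 mm
Ȳ = 2467250.00 / 28306.00 = 87.16 mm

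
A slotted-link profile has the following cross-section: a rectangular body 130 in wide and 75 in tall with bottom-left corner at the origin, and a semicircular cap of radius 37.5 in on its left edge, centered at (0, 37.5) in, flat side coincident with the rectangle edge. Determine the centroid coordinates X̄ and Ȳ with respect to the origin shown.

X̄ = 50.05 in, Ȳ = 37.50 in

Part | A | x̄ᵢ | ȳᵢ | A·x̄ᵢ | A·ȳᵢ
rectangular body | 9750.00 | 65.00 | 37.50 | 633750.00 | 365625.00
semicircular end | 2208.93 | -15.92 | 37.50 | -35156.25 | 82834.96
Σ | 11958.93 |  |  | 598593.75 | 448459.96
X̄ = 598593.75 / 11958.93 = 50.05 in
Ȳ = 448459.96 / 11958.93 = 37.50 in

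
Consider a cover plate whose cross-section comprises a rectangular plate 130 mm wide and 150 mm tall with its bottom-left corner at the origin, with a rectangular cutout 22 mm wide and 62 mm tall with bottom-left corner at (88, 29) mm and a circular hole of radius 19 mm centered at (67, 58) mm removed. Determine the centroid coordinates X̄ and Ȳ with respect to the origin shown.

X̄ = 62.14 mm, Ȳ = 77.34 mm

plate: A = 130 × 150 = 19500.00, centroid at (65.00, 75.00).
hole 1: A = −(22 × 62) = -1364.00, centroid at (99.00, 60.00).
hole 2: A = −π·19² = -1134.11, centroid at (67.00, 58.00).
ΣA = 17001.89 mm²
ΣAX̄ = (19500.00)(65.00) + (-1364.00)(99.00) + (-1134.11)(67.00) = 1056478.30 mm³
ΣAȲ = (19500.00)(75.00) + (-1364.00)(60.00) + (-1134.11)(58.00) = 1314881.33 mm³
X̄ = 1056478.30 / 17001.89 = 62.14 mm
Ȳ = 1314881.33 / 17001.89 = 77.34 mm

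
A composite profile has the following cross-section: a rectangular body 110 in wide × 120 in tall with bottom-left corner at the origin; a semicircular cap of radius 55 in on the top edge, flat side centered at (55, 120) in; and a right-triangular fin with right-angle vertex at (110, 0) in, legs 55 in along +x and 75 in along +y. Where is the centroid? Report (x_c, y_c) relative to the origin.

rectangular body: A = 110 × 120 = 13200.00, centroid at (55.00, 60.00).
semicircular top: A = ½π·55² = 4751.66, centroid at (55.00, 143.34).
triangular fin: A = ½·55·75 = 2062.50, centroid at (128.33, 25.00).
ΣA = 20014.16 in², ΣAx_c = 1252028.74 in³, ΣAy_c = 1524678.23 in³.
x_c = 1252028.74/20014.16 = 62.56 in; y_c = 1524678.23/20014.16 = 76.18 in.

x_c = 62.56 in, y_c = 76.18 in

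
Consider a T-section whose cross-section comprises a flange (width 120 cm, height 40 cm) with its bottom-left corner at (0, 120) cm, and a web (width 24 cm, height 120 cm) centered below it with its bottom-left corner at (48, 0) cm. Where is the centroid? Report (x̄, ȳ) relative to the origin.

x̄ = 60.00 cm, ȳ = 110.00 cm

Part | A | x̄ᵢ | ȳᵢ | A·x̄ᵢ | A·ȳᵢ
web | 2880.00 | 60.00 | 60.00 | 172800.00 | 172800.00
flange | 4800.00 | 60.00 | 140.00 | 288000.00 | 672000.00
Σ | 7680.00 |  |  | 460800.00 | 844800.00
x̄ = 460800.00 / 7680.00 = 60.00 cm
ȳ = 844800.00 / 7680.00 = 110.00 cm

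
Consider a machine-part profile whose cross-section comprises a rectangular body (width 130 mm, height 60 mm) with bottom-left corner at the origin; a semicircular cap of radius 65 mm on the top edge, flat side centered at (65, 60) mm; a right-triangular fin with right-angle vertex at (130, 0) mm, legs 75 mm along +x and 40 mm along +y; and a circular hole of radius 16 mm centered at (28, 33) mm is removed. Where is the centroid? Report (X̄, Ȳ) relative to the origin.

rectangular body: A = 130 × 60 = 7800.00, centroid at (65.00, 30.00).
semicircular top: A = ½π·65² = 6636.61, centroid at (65.00, 87.59).
triangular fin: A = ½·75·40 = 1500.00, centroid at (155.00, 13.33).
hole: A = −π·16² = -804.25, centroid at (28.00, 33.00).
ΣA = 15132.37 mm²
ΣAX̄ = (7800.00)(65.00) + (6636.61)(65.00) + (1500.00)(155.00) + (-804.25)(28.00) = 1148361.01 mm³
ΣAȲ = (7800.00)(30.00) + (6636.61)(87.59) + (1500.00)(13.33) + (-804.25)(33.00) = 808740.03 mm³
X̄ = 1148361.01 / 15132.37 = 75.89 mm
Ȳ = 808740.03 / 15132.37 = 53.44 mm

X̄ = 75.89 mm, Ȳ = 53.44 mm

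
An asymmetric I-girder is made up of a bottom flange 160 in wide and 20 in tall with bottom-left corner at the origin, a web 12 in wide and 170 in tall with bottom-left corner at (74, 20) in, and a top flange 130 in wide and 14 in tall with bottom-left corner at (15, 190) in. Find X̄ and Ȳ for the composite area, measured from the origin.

bottom flange: A = 160 × 20 = 3200.00, centroid at (80.00, 10.00).
web: A = 12 × 170 = 2040.00, centroid at (80.00, 105.00).
top flange: A = 130 × 14 = 1820.00, centroid at (80.00, 197.00).
ΣA = 7060.00 in²
ΣAX̄ = (3200.00)(80.00) + (2040.00)(80.00) + (1820.00)(80.00) = 564800.00 in³
ΣAȲ = (3200.00)(10.00) + (2040.00)(105.00) + (1820.00)(197.00) = 604740.00 in³
X̄ = 564800.00 / 7060.00 = 80.00 in
Ȳ = 604740.00 / 7060.00 = 85.66 in

X̄ = 80.00 in, Ȳ = 85.66 in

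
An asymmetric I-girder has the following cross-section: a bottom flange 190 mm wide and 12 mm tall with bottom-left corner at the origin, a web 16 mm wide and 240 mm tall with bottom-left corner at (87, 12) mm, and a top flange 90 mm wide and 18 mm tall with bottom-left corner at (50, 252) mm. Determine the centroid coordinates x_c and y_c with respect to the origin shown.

Part | A | x̄ᵢ | ȳᵢ | A·x̄ᵢ | A·ȳᵢ
bottom flange | 2280.00 | 95.00 | 6.00 | 216600.00 | 13680.00
web | 3840.00 | 95.00 | 132.00 | 364800.00 | 506880.00
top flange | 1620.00 | 95.00 | 261.00 | 153900.00 | 422820.00
Σ | 7740.00 |  |  | 735300.00 | 943380.00
x_c = 735300.00 / 7740.00 = 95.00 mm
y_c = 943380.00 / 7740.00 = 121.88 mm

x_c = 95.00 mm, y_c = 121.88 mm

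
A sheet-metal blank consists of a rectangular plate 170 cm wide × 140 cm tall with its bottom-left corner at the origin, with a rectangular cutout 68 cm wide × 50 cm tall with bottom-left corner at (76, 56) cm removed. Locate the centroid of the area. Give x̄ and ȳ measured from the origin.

plate: A = 170 × 140 = 23800.00, centroid at (85.00, 70.00).
hole: A = −(68 × 50) = -3400.00, centroid at (110.00, 81.00).
ΣA = 20400.00 cm², ΣAx̄ = 1649000.00 cm³, ΣAȳ = 1390600.00 cm³.
x̄ = 1649000.00/20400.00 = 80.83 cm; ȳ = 1390600.00/20400.00 = 68.17 cm.

x̄ = 80.83 cm, ȳ = 68.17 cm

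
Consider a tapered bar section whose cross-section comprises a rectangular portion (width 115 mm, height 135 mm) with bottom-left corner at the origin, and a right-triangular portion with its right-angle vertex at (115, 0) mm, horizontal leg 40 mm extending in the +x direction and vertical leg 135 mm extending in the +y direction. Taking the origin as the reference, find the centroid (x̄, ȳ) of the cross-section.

Part | A | x̄ᵢ | ȳᵢ | A·x̄ᵢ | A·ȳᵢ
rectangular portion | 15525.00 | 57.50 | 67.50 | 892687.50 | 1047937.50
triangular portion | 2700.00 | 128.33 | 45.00 | 346500.00 | 121500.00
Σ | 18225.00 |  |  | 1239187.50 | 1169437.50
x̄ = 1239187.50 / 18225.00 = 67.99 mm
ȳ = 1169437.50 / 18225.00 = 64.17 mm

x̄ = 67.99 mm, ȳ = 64.17 mm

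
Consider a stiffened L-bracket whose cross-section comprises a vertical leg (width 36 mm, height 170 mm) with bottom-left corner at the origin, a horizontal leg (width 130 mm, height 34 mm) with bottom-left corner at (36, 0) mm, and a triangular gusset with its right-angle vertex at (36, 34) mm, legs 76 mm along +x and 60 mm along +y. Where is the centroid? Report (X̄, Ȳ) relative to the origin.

Part | A | x̄ᵢ | ȳᵢ | A·x̄ᵢ | A·ȳᵢ
vertical leg | 6120.00 | 18.00 | 85.00 | 110160.00 | 520200.00
horizontal leg | 4420.00 | 101.00 | 17.00 | 446420.00 | 75140.00
gusset | 2280.00 | 61.33 | 54.00 | 139840.00 | 123120.00
Σ | 12820.00 |  |  | 696420.00 | 718460.00
X̄ = 696420.00 / 12820.00 = 54.32 mm
Ȳ = 718460.00 / 12820.00 = 56.04 mm

X̄ = 54.32 mm, Ȳ = 56.04 mm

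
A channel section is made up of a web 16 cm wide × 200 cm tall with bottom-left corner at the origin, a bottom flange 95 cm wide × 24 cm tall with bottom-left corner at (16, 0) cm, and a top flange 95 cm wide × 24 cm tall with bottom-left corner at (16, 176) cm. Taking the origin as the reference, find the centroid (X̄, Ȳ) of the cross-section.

web: A = 16 × 200 = 3200.00, centroid at (8.00, 100.00).
bottom flange: A = 95 × 24 = 2280.00, centroid at (63.50, 12.00).
top flange: A = 95 × 24 = 2280.00, centroid at (63.50, 188.00).
ΣA = 7760.00 cm²
ΣAX̄ = (3200.00)(8.00) + (2280.00)(63.50) + (2280.00)(63.50) = 315160.00 cm³
ΣAȲ = (3200.00)(100.00) + (2280.00)(12.00) + (2280.00)(188.00) = 776000.00 cm³
X̄ = 315160.00 / 7760.00 = 40.61 cm
Ȳ = 776000.00 / 7760.00 = 100.00 cm

X̄ = 40.61 cm, Ȳ = 100.00 cm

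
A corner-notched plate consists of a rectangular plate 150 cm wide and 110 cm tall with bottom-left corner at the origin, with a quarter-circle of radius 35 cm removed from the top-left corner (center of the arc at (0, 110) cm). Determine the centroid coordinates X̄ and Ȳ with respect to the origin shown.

plate: A = 150 × 110 = 16500.00, centroid at (75.00, 55.00).
removed quarter-circle: A = −¼π·35² = -962.11, centroid at (14.85, 95.15).
ΣA = 15537.89 cm²
ΣAX̄ = (16500.00)(75.00) + (-962.11)(14.85) = 1223208.33 cm³
ΣAȲ = (16500.00)(55.00) + (-962.11)(95.15) = 815959.26 cm³
X̄ = 1223208.33 / 15537.89 = 78.72 cm
Ȳ = 815959.26 / 15537.89 = 52.51 cm

X̄ = 78.72 cm, Ȳ = 52.51 cm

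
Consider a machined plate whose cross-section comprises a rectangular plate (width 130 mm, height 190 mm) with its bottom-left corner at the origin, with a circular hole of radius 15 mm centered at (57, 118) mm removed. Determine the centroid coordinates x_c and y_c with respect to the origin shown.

Part | A | x̄ᵢ | ȳᵢ | A·x̄ᵢ | A·ȳᵢ
plate | 24700.00 | 65.00 | 95.00 | 1605500.00 | 2346500.00
hole | -706.86 | 57.00 | 118.00 | -40290.93 | -83409.28
Σ | 23993.14 |  |  | 1565209.07 | 2263090.72
x_c = 1565209.07 / 23993.14 = 65.24 mm
y_c = 2263090.72 / 23993.14 = 94.32 mm

x_c = 65.24 mm, y_c = 94.32 mm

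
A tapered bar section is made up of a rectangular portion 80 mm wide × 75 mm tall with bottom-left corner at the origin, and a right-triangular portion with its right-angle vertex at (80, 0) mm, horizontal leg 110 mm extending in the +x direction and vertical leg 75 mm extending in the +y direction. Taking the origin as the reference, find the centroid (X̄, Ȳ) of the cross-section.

X̄ = 71.23 mm, Ȳ = 32.41 mm

rectangular portion: A = 80 × 75 = 6000.00, centroid at (40.00, 37.50).
triangular portion: A = ½·110·75 = 4125.00, centroid at (116.67, 25.00).
ΣA = 10125.00 mm²
ΣAX̄ = (6000.00)(40.00) + (4125.00)(116.67) = 721250.00 mm³
ΣAȲ = (6000.00)(37.50) + (4125.00)(25.00) = 328125.00 mm³
X̄ = 721250.00 / 10125.00 = 71.23 mm
Ȳ = 328125.00 / 10125.00 = 32.41 mm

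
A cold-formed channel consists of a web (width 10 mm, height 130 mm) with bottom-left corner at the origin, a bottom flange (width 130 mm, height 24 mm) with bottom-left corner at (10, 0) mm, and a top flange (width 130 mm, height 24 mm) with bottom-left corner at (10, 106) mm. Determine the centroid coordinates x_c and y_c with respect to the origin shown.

web: A = 10 × 130 = 1300.00, centroid at (5.00, 65.00).
bottom flange: A = 130 × 24 = 3120.00, centroid at (75.00, 12.00).
top flange: A = 130 × 24 = 3120.00, centroid at (75.00, 118.00).
ΣA = 7540.00 mm², ΣAx_c = 474500.00 mm³, ΣAy_c = 490100.00 mm³.
x_c = 474500.00/7540.00 = 62.93 mm; y_c = 490100.00/7540.00 = 65.00 mm.

x_c = 62.93 mm, y_c = 65.00 mm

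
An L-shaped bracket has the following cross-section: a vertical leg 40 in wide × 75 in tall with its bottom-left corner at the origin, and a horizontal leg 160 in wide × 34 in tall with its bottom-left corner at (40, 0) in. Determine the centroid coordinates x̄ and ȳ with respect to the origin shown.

Part | A | x̄ᵢ | ȳᵢ | A·x̄ᵢ | A·ȳᵢ
vertical leg | 3000.00 | 20.00 | 37.50 | 60000.00 | 112500.00
horizontal leg | 5440.00 | 120.00 | 17.00 | 652800.00 | 92480.00
Σ | 8440.00 |  |  | 712800.00 | 204980.00
x̄ = 712800.00 / 8440.00 = 84.45 in
ȳ = 204980.00 / 8440.00 = 24.29 in

x̄ = 84.45 in, ȳ = 24.29 in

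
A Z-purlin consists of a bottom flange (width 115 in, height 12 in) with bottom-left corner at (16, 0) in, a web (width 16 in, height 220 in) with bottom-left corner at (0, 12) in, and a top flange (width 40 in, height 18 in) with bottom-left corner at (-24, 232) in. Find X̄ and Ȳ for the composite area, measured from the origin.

X̄ = 22.55 in, Ȳ = 108.76 in

Part | A | x̄ᵢ | ȳᵢ | A·x̄ᵢ | A·ȳᵢ
bottom flange | 1380.00 | 73.50 | 6.00 | 101430.00 | 8280.00
web | 3520.00 | 8.00 | 122.00 | 28160.00 | 429440.00
top flange | 720.00 | -4.00 | 241.00 | -2880.00 | 173520.00
Σ | 5620.00 |  |  | 126710.00 | 611240.00
X̄ = 126710.00 / 5620.00 = 22.55 in
Ȳ = 611240.00 / 5620.00 = 108.76 in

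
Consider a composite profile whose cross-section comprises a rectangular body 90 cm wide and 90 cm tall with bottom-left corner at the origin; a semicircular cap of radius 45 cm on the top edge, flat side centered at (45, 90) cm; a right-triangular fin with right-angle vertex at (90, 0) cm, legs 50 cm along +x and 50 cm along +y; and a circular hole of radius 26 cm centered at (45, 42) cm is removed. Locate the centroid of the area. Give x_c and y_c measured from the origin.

rectangular body: A = 90 × 90 = 8100.00, centroid at (45.00, 45.00).
semicircular top: A = ½π·45² = 3180.86, centroid at (45.00, 109.10).
triangular fin: A = ½·50·50 = 1250.00, centroid at (106.67, 16.67).
hole: A = −π·26² = -2123.72, centroid at (45.00, 42.00).
ΣA = 10407.15 cm², ΣAx_c = 545404.90 cm³, ΣAy_c = 643164.87 cm³.
x_c = 545404.90/10407.15 = 52.41 cm; y_c = 643164.87/10407.15 = 61.80 cm.

x_c = 52.41 cm, y_c = 61.80 cm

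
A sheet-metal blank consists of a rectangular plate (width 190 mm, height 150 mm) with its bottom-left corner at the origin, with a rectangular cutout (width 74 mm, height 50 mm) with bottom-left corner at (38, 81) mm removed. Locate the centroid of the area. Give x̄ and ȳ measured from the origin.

x̄ = 97.98 mm, ȳ = 70.38 mm

Part | A | x̄ᵢ | ȳᵢ | A·x̄ᵢ | A·ȳᵢ
plate | 28500.00 | 95.00 | 75.00 | 2707500.00 | 2137500.00
hole | -3700.00 | 75.00 | 106.00 | -277500.00 | -392200.00
Σ | 24800.00 |  |  | 2430000.00 | 1745300.00
x̄ = 2430000.00 / 24800.00 = 97.98 mm
ȳ = 1745300.00 / 24800.00 = 70.38 mm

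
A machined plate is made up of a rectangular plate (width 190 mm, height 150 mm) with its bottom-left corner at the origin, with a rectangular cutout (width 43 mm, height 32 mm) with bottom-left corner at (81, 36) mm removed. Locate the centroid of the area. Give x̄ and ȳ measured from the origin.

x̄ = 94.62 mm, ȳ = 76.17 mm

plate: A = 190 × 150 = 28500.00, centroid at (95.00, 75.00).
hole: A = −(43 × 32) = -1376.00, centroid at (102.50, 52.00).
ΣA = 27124.00 mm²
ΣAx̄ = (28500.00)(95.00) + (-1376.00)(102.50) = 2566460.00 mm³
ΣAȳ = (28500.00)(75.00) + (-1376.00)(52.00) = 2065948.00 mm³
x̄ = 2566460.00 / 27124.00 = 94.62 mm
ȳ = 2065948.00 / 27124.00 = 76.17 mm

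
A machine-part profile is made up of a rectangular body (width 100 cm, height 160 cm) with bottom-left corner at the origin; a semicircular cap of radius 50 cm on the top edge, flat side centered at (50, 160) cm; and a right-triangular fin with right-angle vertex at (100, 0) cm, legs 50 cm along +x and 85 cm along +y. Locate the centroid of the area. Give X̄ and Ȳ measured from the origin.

X̄ = 56.42 cm, Ȳ = 93.05 cm

Part | A | x̄ᵢ | ȳᵢ | A·x̄ᵢ | A·ȳᵢ
rectangular body | 16000.00 | 50.00 | 80.00 | 800000.00 | 1280000.00
semicircular top | 3926.99 | 50.00 | 181.22 | 196349.54 | 711651.86
triangular fin | 2125.00 | 116.67 | 28.33 | 247916.67 | 60208.33
Σ | 22051.99 |  |  | 1244266.21 | 2051860.20
X̄ = 1244266.21 / 22051.99 = 56.42 cm
Ȳ = 2051860.20 / 22051.99 = 93.05 cm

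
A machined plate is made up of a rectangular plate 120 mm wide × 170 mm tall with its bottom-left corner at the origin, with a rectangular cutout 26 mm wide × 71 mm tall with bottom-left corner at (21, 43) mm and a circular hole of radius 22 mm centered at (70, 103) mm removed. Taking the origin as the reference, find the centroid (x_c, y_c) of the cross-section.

x_c = 61.93 mm, y_c = 84.10 mm

plate: A = 120 × 170 = 20400.00, centroid at (60.00, 85.00).
hole 1: A = −(26 × 71) = -1846.00, centroid at (34.00, 78.50).
hole 2: A = −π·22² = -1520.53, centroid at (70.00, 103.00).
ΣA = 17033.47 mm²
ΣAx_c = (20400.00)(60.00) + (-1846.00)(34.00) + (-1520.53)(70.00) = 1054798.84 mm³
ΣAy_c = (20400.00)(85.00) + (-1846.00)(78.50) + (-1520.53)(103.00) = 1432474.32 mm³
x_c = 1054798.84 / 17033.47 = 61.93 mm
y_c = 1432474.32 / 17033.47 = 84.10 mm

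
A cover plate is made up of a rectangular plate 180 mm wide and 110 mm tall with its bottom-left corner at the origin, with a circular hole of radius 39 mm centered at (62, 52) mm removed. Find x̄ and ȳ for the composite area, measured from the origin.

Part | A | x̄ᵢ | ȳᵢ | A·x̄ᵢ | A·ȳᵢ
plate | 19800.00 | 90.00 | 55.00 | 1782000.00 | 1089000.00
hole | -4778.36 | 62.00 | 52.00 | -296258.47 | -248474.85
Σ | 15021.64 |  |  | 1485741.53 | 840525.15
x̄ = 1485741.53 / 15021.64 = 98.91 mm
ȳ = 840525.15 / 15021.64 = 55.95 mm

x̄ = 98.91 mm, ȳ = 55.95 mm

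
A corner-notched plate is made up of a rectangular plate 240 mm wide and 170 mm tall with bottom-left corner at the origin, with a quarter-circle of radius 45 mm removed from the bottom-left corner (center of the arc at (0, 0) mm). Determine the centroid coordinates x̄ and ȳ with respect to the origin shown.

plate: A = 240 × 170 = 40800.00, centroid at (120.00, 85.00).
removed quarter-circle: A = −¼π·45² = -1590.43, centroid at (19.10, 19.10).
ΣA = 39209.57 mm², ΣAx̄ = 4865625.00 mm³, ΣAȳ = 3437625.00 mm³.
x̄ = 4865625.00/39209.57 = 124.09 mm; ȳ = 3437625.00/39209.57 = 87.67 mm.

x̄ = 124.09 mm, ȳ = 87.67 mm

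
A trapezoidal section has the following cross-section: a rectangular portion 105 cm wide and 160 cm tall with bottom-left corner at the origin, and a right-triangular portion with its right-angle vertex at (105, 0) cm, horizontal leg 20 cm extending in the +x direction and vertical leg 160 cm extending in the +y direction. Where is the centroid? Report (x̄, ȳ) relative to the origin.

x̄ = 57.64 cm, ȳ = 77.68 cm

Part | A | x̄ᵢ | ȳᵢ | A·x̄ᵢ | A·ȳᵢ
rectangular portion | 16800.00 | 52.50 | 80.00 | 882000.00 | 1344000.00
triangular portion | 1600.00 | 111.67 | 53.33 | 178666.67 | 85333.33
Σ | 18400.00 |  |  | 1060666.67 | 1429333.33
x̄ = 1060666.67 / 18400.00 = 57.64 cm
ȳ = 1429333.33 / 18400.00 = 77.68 cm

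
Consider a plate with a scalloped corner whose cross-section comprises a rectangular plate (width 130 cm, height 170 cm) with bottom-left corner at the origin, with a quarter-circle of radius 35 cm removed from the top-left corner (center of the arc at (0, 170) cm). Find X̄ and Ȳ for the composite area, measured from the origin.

plate: A = 130 × 170 = 22100.00, centroid at (65.00, 85.00).
removed quarter-circle: A = −¼π·35² = -962.11, centroid at (14.85, 155.15).
ΣA = 21137.89 cm², ΣAX̄ = 1422208.33 cm³, ΣAȲ = 1729232.50 cm³.
X̄ = 1422208.33/21137.89 = 67.28 cm; Ȳ = 1729232.50/21137.89 = 81.81 cm.

X̄ = 67.28 cm, Ȳ = 81.81 cm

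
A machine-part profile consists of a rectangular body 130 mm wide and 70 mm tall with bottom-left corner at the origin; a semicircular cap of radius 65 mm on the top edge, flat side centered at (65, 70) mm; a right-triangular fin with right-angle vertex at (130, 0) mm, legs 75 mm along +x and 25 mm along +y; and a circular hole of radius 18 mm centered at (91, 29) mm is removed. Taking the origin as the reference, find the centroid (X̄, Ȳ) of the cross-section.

X̄ = 68.70 mm, Ȳ = 60.32 mm

rectangular body: A = 130 × 70 = 9100.00, centroid at (65.00, 35.00).
semicircular top: A = ½π·65² = 6636.61, centroid at (65.00, 97.59).
triangular fin: A = ½·75·25 = 937.50, centroid at (155.00, 8.33).
hole: A = −π·18² = -1017.88, centroid at (91.00, 29.00).
ΣA = 15656.24 mm², ΣAX̄ = 1075565.72 mm³, ΣAȲ = 944440.44 mm³.
X̄ = 1075565.72/15656.24 = 68.70 mm; Ȳ = 944440.44/15656.24 = 60.32 mm.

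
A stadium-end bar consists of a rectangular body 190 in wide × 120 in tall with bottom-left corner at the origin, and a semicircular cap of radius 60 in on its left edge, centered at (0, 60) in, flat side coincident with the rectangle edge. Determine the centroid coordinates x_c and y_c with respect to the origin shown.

x_c = 71.06 in, y_c = 60.00 in

rectangular body: A = 190 × 120 = 22800.00, centroid at (95.00, 60.00).
semicircular end: A = ½π·60² = 5654.87, centroid at (-25.46, 60.00).
ΣA = 28454.87 in²
ΣAx_c = (22800.00)(95.00) + (5654.87)(-25.46) = 2022000.00 in³
ΣAy_c = (22800.00)(60.00) + (5654.87)(60.00) = 1707292.01 in³
x_c = 2022000.00 / 28454.87 = 71.06 in
y_c = 1707292.01 / 28454.87 = 60.00 in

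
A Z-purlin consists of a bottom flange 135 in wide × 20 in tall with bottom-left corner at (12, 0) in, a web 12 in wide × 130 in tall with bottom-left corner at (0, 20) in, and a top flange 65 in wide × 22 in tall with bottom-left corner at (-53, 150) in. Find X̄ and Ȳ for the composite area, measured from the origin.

Part | A | x̄ᵢ | ȳᵢ | A·x̄ᵢ | A·ȳᵢ
bottom flange | 2700.00 | 79.50 | 10.00 | 214650.00 | 27000.00
web | 1560.00 | 6.00 | 85.00 | 9360.00 | 132600.00
top flange | 1430.00 | -20.50 | 161.00 | -29315.00 | 230230.00
Σ | 5690.00 |  |  | 194695.00 | 389830.00
X̄ = 194695.00 / 5690.00 = 34.22 in
Ȳ = 389830.00 / 5690.00 = 68.51 in

X̄ = 34.22 in, Ȳ = 68.51 in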